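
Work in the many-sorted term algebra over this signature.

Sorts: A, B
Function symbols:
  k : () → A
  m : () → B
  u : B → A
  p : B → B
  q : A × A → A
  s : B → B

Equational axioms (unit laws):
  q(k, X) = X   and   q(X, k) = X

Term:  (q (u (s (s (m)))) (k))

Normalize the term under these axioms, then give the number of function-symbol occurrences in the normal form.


1. (q (u (s (s (m)))) (k))  →  (u (s (s (m))))
normal form: (u (s (s (m))))

size = 4


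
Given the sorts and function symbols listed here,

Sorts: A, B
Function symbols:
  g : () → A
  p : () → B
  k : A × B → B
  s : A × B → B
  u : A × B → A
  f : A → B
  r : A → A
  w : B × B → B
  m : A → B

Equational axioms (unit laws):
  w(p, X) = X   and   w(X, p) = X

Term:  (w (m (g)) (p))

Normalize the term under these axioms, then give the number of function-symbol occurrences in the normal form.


1. (w (m (g)) (p))  →  (m (g))
normal form: (m (g))

size = 2


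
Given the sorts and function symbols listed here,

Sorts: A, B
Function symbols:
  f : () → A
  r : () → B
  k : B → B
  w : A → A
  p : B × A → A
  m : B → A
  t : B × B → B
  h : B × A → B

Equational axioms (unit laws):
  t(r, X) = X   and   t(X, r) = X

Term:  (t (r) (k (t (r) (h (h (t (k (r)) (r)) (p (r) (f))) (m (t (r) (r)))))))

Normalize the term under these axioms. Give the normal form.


normal form = (k (h (h (k (r)) (p (r) (f))) (m (r))))

1. (t (r) (k (t (r) (h (h (t (k (r)) (r)) (p (r) (f))) (m (t (r) (r)))))))  →  (k (t (r) (h (h (t (k (r)) (r)) (p (r) (f))) (m (t (r) (r))))))
2. (k (t (r) (h (h (t (k (r)) (r)) (p (r) (f))) (m (t (r) (r))))))  →  (k (h (h (t (k (r)) (r)) (p (r) (f))) (m (t (r) (r)))))
3. (k (h (h (t (k (r)) (r)) (p (r) (f))) (m (t (r) (r)))))  →  (k (h (h (k (r)) (p (r) (f))) (m (t (r) (r)))))
4. (k (h (h (k (r)) (p (r) (f))) (m (t (r) (r)))))  →  (k (h (h (k (r)) (p (r) (f))) (m (r))))


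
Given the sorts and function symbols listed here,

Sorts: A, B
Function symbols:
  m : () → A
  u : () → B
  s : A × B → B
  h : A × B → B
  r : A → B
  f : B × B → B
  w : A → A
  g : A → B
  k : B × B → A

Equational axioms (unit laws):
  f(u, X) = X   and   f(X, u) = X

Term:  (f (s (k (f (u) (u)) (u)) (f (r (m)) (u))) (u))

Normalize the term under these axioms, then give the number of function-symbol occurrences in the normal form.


1. (f (s (k (f (u) (u)) (u)) (f (r (m)) (u))) (u))  →  (s (k (f (u) (u)) (u)) (f (r (m)) (u)))
2. (s (k (f (u) (u)) (u)) (f (r (m)) (u)))  →  (s (k (u) (u)) (f (r (m)) (u)))
3. (s (k (u) (u)) (f (r (m)) (u)))  →  (s (k (u) (u)) (r (m)))
normal form: (s (k (u) (u)) (r (m)))

size = 6


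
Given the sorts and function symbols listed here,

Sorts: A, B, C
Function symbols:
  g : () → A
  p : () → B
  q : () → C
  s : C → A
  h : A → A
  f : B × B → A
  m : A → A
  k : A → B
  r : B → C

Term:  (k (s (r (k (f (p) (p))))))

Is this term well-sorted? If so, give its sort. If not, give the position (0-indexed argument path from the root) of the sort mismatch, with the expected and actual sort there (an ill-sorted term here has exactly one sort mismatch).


well-sorted; sort = B

          (p) : B
          (p) : B
        (f (p) (p)) : A
      (k (f (p) (p))) : B
    (r (k (f (p) (p)))) : C
  (s (r (k (f (p) (p))))) : A
(k (s (r (k (f (p) (p)))))) : B


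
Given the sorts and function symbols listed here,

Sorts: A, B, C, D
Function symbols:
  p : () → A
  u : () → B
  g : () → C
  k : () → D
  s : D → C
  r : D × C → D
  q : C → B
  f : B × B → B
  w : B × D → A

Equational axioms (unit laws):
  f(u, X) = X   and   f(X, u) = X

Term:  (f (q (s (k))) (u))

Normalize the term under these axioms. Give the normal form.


1. (f (q (s (k))) (u))  →  (q (s (k)))

normal form = (q (s (k)))


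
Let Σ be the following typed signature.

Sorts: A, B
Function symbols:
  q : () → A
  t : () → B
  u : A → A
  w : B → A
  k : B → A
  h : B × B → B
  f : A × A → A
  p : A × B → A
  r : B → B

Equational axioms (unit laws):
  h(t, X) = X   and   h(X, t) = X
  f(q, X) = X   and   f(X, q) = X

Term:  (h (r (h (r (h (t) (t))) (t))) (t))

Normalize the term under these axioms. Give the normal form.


normal form = (r (r (t)))

1. (h (r (h (r (h (t) (t))) (t))) (t))  →  (r (h (r (h (t) (t))) (t)))
2. (r (h (r (h (t) (t))) (t)))  →  (r (r (h (t) (t))))
3. (r (r (h (t) (t))))  →  (r (r (t)))


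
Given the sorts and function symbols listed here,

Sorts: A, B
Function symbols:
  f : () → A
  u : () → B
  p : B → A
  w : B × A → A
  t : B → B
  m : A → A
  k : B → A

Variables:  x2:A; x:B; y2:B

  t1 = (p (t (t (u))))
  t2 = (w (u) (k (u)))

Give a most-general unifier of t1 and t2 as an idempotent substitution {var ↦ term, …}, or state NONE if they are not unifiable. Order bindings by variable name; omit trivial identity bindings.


NONE (not unifiable)

head clash or occurs-check failure — not unifiable


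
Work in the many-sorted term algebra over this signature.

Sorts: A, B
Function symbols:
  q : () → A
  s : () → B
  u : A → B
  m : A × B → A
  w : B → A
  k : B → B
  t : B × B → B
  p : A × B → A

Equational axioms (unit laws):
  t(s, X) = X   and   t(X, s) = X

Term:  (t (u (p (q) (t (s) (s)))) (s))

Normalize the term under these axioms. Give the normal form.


normal form = (u (p (q) (s)))

1. (t (u (p (q) (t (s) (s)))) (s))  →  (u (p (q) (t (s) (s))))
2. (u (p (q) (t (s) (s))))  →  (u (p (q) (s)))


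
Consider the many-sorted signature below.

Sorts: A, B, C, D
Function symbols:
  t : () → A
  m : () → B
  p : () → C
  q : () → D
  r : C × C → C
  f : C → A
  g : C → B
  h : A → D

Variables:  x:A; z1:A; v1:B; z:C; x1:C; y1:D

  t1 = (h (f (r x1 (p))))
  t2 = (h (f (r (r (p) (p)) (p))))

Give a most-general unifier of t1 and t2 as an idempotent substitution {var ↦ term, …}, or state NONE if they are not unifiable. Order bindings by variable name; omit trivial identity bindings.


{x1 ↦ (r (p) (p))}


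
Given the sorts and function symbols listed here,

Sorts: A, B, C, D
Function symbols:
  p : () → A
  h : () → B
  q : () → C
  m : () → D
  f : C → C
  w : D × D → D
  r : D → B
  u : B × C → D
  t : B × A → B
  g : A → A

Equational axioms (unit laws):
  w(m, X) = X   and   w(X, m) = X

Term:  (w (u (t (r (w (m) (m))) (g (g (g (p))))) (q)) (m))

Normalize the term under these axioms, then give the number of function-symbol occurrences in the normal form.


size = 9

1. (w (u (t (r (w (m) (m))) (g (g (g (p))))) (q)) (m))  →  (u (t (r (w (m) (m))) (g (g (g (p))))) (q))
2. (u (t (r (w (m) (m))) (g (g (g (p))))) (q))  →  (u (t (r (m)) (g (g (g (p))))) (q))
normal form: (u (t (r (m)) (g (g (g (p))))) (q))


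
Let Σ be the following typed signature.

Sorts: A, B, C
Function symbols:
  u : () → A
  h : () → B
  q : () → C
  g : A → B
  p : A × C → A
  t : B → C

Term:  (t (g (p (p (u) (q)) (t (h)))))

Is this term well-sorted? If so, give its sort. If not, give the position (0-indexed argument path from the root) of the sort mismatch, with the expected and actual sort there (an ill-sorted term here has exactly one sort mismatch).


        (u) : A
        (q) : C
      (p (u) (q)) : A
        (h) : B
      (t (h)) : C
    (p (p (u) (q)) (t (h))) : A
  (g (p (p (u) (q)) (t (h)))) : B
(t (g (p (p (u) (q)) (t (h))))) : C

well-sorted; sort = C


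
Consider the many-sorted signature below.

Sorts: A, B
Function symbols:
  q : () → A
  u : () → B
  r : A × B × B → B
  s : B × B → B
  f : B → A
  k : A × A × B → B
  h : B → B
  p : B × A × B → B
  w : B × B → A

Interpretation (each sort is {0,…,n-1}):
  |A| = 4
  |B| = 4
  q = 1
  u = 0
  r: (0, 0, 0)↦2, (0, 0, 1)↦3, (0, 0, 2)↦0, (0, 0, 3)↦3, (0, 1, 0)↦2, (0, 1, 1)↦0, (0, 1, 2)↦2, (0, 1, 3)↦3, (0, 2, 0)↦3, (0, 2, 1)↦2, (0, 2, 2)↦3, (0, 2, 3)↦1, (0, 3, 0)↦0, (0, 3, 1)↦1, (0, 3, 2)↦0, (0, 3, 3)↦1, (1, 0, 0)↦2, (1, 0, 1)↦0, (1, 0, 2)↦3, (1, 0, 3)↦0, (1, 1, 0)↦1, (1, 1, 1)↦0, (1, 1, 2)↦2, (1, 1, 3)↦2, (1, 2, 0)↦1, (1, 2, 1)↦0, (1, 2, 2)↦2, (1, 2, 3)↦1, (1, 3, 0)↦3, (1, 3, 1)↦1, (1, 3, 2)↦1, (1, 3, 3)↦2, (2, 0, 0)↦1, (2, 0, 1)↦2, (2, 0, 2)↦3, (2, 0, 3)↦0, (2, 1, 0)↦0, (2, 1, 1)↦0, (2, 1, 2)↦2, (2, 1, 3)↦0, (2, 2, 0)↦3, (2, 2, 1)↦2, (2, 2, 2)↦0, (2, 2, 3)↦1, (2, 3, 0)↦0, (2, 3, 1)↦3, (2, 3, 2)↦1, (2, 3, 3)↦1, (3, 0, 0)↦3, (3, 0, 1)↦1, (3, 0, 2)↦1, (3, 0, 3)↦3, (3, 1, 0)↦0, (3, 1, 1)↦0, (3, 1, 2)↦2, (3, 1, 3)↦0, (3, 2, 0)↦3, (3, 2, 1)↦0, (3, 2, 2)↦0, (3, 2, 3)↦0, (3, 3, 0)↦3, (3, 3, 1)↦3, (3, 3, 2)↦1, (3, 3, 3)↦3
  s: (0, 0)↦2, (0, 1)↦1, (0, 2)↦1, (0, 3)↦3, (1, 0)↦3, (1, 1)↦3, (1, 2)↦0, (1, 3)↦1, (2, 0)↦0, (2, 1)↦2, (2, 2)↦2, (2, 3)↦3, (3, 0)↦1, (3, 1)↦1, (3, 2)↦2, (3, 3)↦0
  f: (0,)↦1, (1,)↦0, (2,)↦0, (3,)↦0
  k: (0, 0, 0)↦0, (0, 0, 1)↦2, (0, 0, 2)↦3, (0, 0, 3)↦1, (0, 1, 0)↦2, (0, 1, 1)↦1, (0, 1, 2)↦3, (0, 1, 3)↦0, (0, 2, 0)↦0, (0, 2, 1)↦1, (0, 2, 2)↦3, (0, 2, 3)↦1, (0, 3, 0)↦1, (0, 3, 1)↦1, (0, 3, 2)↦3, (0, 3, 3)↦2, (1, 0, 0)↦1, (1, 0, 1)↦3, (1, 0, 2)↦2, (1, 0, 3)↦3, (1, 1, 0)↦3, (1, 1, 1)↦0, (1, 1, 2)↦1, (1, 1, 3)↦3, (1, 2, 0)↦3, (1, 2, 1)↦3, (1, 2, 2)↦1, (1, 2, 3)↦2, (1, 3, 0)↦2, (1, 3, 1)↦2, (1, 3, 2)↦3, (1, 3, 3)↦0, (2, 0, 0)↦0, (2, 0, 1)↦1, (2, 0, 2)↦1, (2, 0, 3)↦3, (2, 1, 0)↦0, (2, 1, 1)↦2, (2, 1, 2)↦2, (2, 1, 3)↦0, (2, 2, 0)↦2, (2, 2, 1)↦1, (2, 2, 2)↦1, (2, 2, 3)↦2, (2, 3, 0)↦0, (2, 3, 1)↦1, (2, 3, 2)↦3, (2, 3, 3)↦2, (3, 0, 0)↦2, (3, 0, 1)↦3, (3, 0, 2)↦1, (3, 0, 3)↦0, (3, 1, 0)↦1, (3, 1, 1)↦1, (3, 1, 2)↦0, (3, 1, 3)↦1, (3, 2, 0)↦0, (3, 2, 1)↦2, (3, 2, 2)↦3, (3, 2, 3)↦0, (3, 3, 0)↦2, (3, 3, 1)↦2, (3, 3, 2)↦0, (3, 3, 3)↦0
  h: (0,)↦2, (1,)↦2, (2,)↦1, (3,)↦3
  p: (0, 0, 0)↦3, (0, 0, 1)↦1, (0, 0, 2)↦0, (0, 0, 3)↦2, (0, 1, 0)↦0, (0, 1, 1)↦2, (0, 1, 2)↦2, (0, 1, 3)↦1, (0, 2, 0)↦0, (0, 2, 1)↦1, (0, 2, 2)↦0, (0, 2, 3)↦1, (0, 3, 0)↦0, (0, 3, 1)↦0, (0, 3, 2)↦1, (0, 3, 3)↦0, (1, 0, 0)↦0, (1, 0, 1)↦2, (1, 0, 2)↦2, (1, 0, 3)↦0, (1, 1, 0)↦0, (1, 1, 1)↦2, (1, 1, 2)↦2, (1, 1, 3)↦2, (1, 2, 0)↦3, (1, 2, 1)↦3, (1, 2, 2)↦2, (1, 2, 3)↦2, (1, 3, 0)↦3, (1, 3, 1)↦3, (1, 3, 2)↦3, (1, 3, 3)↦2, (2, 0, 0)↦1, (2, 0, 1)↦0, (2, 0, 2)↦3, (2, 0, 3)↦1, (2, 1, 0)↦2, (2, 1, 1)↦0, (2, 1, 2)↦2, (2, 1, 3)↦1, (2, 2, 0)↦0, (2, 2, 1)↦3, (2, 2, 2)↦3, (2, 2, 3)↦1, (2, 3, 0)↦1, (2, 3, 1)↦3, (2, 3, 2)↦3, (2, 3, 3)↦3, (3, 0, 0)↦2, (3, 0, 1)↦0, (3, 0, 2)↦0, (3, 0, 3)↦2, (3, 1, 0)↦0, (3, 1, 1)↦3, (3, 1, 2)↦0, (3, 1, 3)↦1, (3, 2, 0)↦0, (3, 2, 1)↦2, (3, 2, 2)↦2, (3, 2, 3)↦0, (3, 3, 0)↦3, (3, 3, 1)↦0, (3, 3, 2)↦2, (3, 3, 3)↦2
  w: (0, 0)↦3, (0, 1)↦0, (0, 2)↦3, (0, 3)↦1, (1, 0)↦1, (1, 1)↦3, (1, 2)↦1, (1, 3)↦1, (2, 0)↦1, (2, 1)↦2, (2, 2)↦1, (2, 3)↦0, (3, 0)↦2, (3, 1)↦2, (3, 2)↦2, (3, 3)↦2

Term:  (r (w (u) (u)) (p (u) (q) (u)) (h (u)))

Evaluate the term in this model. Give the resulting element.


  u = 0
  u = 0
  (w (u) (u)) = w(0, 0) = 3
  u = 0
  q = 1
  u = 0
  (p (u) (q) (u)) = p(0, 1, 0) = 0
  u = 0
  (h (u)) = h(0,) = 2
  (r (w (u) (u)) (p (u) (q) (u)) (h (u))) = r(3, 0, 2) = 1

value = 1


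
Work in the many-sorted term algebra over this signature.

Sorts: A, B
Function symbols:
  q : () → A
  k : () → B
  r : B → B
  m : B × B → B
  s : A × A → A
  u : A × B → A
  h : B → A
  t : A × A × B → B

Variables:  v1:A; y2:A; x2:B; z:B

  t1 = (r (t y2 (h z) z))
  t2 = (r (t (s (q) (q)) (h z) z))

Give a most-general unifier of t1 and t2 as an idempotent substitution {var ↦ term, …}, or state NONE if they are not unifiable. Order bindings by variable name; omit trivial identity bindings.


{y2 ↦ (s (q) (q))}


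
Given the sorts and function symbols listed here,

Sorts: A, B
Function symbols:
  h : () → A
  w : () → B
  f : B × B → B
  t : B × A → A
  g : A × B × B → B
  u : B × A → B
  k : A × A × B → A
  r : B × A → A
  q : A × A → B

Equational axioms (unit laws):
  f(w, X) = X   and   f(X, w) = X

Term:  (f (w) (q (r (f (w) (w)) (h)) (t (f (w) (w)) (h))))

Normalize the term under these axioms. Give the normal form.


1. (f (w) (q (r (f (w) (w)) (h)) (t (f (w) (w)) (h))))  →  (q (r (f (w) (w)) (h)) (t (f (w) (w)) (h)))
2. (q (r (f (w) (w)) (h)) (t (f (w) (w)) (h)))  →  (q (r (w) (h)) (t (f (w) (w)) (h)))
3. (q (r (w) (h)) (t (f (w) (w)) (h)))  →  (q (r (w) (h)) (t (w) (h)))

normal form = (q (r (w) (h)) (t (w) (h)))


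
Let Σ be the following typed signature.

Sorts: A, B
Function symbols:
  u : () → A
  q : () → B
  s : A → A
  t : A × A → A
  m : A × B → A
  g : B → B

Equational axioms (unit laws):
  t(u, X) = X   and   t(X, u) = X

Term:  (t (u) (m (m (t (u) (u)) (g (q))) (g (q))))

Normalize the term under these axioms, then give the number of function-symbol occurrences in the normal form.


size = 7

1. (t (u) (m (m (t (u) (u)) (g (q))) (g (q))))  →  (m (m (t (u) (u)) (g (q))) (g (q)))
2. (m (m (t (u) (u)) (g (q))) (g (q)))  →  (m (m (u) (g (q))) (g (q)))
normal form: (m (m (u) (g (q))) (g (q)))


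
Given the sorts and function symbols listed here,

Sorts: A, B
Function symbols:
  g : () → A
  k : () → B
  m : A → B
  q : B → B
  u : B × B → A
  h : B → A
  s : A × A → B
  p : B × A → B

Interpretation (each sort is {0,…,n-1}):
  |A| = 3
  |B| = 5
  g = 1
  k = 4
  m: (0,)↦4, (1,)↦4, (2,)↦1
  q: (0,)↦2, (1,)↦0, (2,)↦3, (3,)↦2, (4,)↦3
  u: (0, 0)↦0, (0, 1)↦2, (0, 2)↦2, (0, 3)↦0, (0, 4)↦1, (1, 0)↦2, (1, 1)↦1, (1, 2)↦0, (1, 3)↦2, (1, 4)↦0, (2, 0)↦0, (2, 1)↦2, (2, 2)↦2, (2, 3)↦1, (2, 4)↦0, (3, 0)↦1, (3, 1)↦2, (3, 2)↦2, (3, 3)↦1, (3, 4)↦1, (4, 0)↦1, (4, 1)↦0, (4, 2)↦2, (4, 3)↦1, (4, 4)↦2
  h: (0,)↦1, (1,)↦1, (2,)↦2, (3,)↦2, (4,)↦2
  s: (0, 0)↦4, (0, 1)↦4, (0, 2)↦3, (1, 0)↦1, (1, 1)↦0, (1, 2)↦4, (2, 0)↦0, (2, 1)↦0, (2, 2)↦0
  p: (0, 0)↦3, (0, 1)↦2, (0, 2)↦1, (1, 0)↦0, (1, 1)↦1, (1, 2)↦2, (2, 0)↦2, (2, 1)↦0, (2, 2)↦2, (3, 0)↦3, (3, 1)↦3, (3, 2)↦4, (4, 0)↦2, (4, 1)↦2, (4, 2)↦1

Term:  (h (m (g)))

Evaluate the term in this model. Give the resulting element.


  g = 1
  (m (g)) = m(1,) = 4
  (h (m (g))) = h(4,) = 2

value = 2


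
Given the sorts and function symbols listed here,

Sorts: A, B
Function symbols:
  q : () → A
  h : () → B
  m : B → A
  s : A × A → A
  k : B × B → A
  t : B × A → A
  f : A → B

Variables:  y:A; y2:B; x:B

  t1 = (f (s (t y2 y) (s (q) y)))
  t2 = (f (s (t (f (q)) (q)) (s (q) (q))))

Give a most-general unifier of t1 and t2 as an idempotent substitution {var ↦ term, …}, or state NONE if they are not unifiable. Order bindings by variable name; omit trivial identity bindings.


{y ↦ (q), y2 ↦ (f (q))}


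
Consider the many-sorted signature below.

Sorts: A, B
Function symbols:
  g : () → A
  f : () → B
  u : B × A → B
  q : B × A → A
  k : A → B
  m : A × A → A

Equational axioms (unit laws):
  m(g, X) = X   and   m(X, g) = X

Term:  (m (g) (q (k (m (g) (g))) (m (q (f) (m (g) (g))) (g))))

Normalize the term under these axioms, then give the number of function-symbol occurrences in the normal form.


size = 6

1. (m (g) (q (k (m (g) (g))) (m (q (f) (m (g) (g))) (g))))  →  (q (k (m (g) (g))) (m (q (f) (m (g) (g))) (g)))
2. (q (k (m (g) (g))) (m (q (f) (m (g) (g))) (g)))  →  (q (k (g)) (m (q (f) (m (g) (g))) (g)))
3. (q (k (g)) (m (q (f) (m (g) (g))) (g)))  →  (q (k (g)) (q (f) (m (g) (g))))
4. (q (k (g)) (q (f) (m (g) (g))))  →  (q (k (g)) (q (f) (g)))
normal form: (q (k (g)) (q (f) (g)))


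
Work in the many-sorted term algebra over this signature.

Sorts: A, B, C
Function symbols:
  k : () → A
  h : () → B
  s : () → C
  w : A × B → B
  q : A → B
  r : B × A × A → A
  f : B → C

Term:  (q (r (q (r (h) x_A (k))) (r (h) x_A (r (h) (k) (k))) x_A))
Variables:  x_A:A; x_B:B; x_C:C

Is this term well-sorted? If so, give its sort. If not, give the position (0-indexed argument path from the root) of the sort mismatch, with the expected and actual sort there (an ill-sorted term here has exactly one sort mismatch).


well-sorted; sort = B

        (h) : B
        x_A : A
        (k) : A
      (r (h) x_A (k)) : A
    (q (r (h) x_A (k))) : B
      (h) : B
      x_A : A
        (h) : B
        (k) : A
        (k) : A
      (r (h) (k) (k)) : A
    (r (h) x_A (r (h) (k) (k))) : A
    x_A : A
  (r (q (r (h) x_A (k))) (r (h) x_A (r (h) (k) (k))) x_A) : A
(q (r (q (r (h) x_A (k))) (r (h) x_A (r (h) (k) (k))) x_A)) : B


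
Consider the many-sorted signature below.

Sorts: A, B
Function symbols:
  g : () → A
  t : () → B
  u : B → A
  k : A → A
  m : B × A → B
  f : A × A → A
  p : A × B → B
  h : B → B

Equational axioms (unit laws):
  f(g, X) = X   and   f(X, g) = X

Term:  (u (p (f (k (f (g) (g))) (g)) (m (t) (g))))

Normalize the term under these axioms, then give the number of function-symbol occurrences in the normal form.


size = 7

1. (u (p (f (k (f (g) (g))) (g)) (m (t) (g))))  →  (u (p (k (f (g) (g))) (m (t) (g))))
2. (u (p (k (f (g) (g))) (m (t) (g))))  →  (u (p (k (g)) (m (t) (g))))
normal form: (u (p (k (g)) (m (t) (g))))


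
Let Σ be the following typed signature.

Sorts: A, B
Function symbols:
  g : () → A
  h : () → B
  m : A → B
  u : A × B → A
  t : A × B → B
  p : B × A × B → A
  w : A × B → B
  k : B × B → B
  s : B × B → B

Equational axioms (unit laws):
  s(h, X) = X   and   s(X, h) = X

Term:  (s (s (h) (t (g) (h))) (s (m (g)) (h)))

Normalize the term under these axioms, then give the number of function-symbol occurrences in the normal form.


size = 6

1. (s (s (h) (t (g) (h))) (s (m (g)) (h)))  →  (s (t (g) (h)) (s (m (g)) (h)))
2. (s (t (g) (h)) (s (m (g)) (h)))  →  (s (t (g) (h)) (m (g)))
normal form: (s (t (g) (h)) (m (g)))


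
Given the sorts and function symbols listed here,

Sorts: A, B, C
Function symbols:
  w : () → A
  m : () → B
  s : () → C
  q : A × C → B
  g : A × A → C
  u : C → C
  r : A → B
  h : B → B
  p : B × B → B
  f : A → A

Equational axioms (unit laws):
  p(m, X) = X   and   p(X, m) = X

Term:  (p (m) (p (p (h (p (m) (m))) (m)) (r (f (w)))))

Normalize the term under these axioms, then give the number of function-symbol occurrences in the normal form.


1. (p (m) (p (p (h (p (m) (m))) (m)) (r (f (w)))))  →  (p (p (h (p (m) (m))) (m)) (r (f (w))))
2. (p (p (h (p (m) (m))) (m)) (r (f (w))))  →  (p (h (p (m) (m))) (r (f (w))))
3. (p (h (p (m) (m))) (r (f (w))))  →  (p (h (m)) (r (f (w))))
normal form: (p (h (m)) (r (f (w))))

size = 6


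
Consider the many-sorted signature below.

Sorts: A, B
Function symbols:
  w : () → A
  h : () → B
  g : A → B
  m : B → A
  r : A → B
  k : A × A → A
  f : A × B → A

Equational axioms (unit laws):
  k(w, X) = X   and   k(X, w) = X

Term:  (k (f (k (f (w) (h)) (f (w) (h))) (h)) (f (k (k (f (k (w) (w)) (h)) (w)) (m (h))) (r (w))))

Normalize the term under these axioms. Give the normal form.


normal form = (k (f (k (f (w) (h)) (f (w) (h))) (h)) (f (k (f (w) (h)) (m (h))) (r (w))))

1. (k (f (k (f (w) (h)) (f (w) (h))) (h)) (f (k (k (f (k (w) (w)) (h)) (w)) (m (h))) (r (w))))  →  (k (f (k (f (w) (h)) (f (w) (h))) (h)) (f (k (f (k (w) (w)) (h)) (m (h))) (r (w))))
2. (k (f (k (f (w) (h)) (f (w) (h))) (h)) (f (k (f (k (w) (w)) (h)) (m (h))) (r (w))))  →  (k (f (k (f (w) (h)) (f (w) (h))) (h)) (f (k (f (w) (h)) (m (h))) (r (w))))


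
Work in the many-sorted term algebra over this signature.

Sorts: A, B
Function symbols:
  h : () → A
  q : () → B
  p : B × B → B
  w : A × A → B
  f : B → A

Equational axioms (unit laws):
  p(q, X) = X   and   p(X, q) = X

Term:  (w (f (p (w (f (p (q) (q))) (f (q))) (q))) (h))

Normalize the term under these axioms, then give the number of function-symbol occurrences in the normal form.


1. (w (f (p (w (f (p (q) (q))) (f (q))) (q))) (h))  →  (w (f (w (f (p (q) (q))) (f (q)))) (h))
2. (w (f (w (f (p (q) (q))) (f (q)))) (h))  →  (w (f (w (f (q)) (f (q)))) (h))
normal form: (w (f (w (f (q)) (f (q)))) (h))

size = 8


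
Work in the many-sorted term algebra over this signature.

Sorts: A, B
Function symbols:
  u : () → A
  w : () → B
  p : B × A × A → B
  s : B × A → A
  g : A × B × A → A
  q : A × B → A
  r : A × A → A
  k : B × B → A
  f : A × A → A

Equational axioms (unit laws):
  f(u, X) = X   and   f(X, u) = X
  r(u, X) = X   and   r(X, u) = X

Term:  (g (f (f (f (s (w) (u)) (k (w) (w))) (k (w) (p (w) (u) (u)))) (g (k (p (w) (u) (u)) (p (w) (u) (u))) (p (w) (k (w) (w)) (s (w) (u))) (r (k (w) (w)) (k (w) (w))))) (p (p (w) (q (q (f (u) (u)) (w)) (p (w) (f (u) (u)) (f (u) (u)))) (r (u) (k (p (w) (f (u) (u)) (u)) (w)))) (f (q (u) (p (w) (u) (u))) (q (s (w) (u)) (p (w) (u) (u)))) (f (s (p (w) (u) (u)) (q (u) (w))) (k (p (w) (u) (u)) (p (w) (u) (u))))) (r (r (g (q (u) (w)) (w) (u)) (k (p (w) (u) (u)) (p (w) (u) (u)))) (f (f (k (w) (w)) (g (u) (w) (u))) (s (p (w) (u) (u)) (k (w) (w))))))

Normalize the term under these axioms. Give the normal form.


1. (g (f (f (f (s (w) (u)) (k (w) (w))) (k (w) (p (w) (u) (u)))) (g (k (p (w) (u) (u)) (p (w) (u) (u))) (p (w) (k (w) (w)) (s (w) (u))) (r (k (w) (w)) (k (w) (w))))) (p (p (w) (q (q (f (u) (u)) (w)) (p (w) (f (u) (u)) (f (u) (u)))) (r (u) (k (p (w) (f (u) (u)) (u)) (w)))) (f (q (u) (p (w) (u) (u))) (q (s (w) (u)) (p (w) (u) (u)))) (f (s (p (w) (u) (u)) (q (u) (w))) (k (p (w) (u) (u)) (p (w) (u) (u))))) (r (r (g (q (u) (w)) (w) (u)) (k (p (w) (u) (u)) (p (w) (u) (u)))) (f (f (k (w) (w)) (g (u) (w) (u))) (s (p (w) (u) (u)) (k (w) (w))))))  →  (g (f (f (f (s (w) (u)) (k (w) (w))) (k (w) (p (w) (u) (u)))) (g (k (p (w) (u) (u)) (p (w) (u) (u))) (p (w) (k (w) (w)) (s (w) (u))) (r (k (w) (w)) (k (w) (w))))) (p (p (w) (q (q (u) (w)) (p (w) (f (u) (u)) (f (u) (u)))) (r (u) (k (p (w) (f (u) (u)) (u)) (w)))) (f (q (u) (p (w) (u) (u))) (q (s (w) (u)) (p (w) (u) (u)))) (f (s (p (w) (u) (u)) (q (u) (w))) (k (p (w) (u) (u)) (p (w) (u) (u))))) (r (r (g (q (u) (w)) (w) (u)) (k (p (w) (u) (u)) (p (w) (u) (u)))) (f (f (k (w) (w)) (g (u) (w) (u))) (s (p (w) (u) (u)) (k (w) (w))))))
2. (g (f (f (f (s (w) (u)) (k (w) (w))) (k (w) (p (w) (u) (u)))) (g (k (p (w) (u) (u)) (p (w) (u) (u))) (p (w) (k (w) (w)) (s (w) (u))) (r (k (w) (w)) (k (w) (w))))) (p (p (w) (q (q (u) (w)) (p (w) (f (u) (u)) (f (u) (u)))) (r (u) (k (p (w) (f (u) (u)) (u)) (w)))) (f (q (u) (p (w) (u) (u))) (q (s (w) (u)) (p (w) (u) (u)))) (f (s (p (w) (u) (u)) (q (u) (w))) (k (p (w) (u) (u)) (p (w) (u) (u))))) (r (r (g (q (u) (w)) (w) (u)) (k (p (w) (u) (u)) (p (w) (u) (u)))) (f (f (k (w) (w)) (g (u) (w) (u))) (s (p (w) (u) (u)) (k (w) (w))))))  →  (g (f (f (f (s (w) (u)) (k (w) (w))) (k (w) (p (w) (u) (u)))) (g (k (p (w) (u) (u)) (p (w) (u) (u))) (p (w) (k (w) (w)) (s (w) (u))) (r (k (w) (w)) (k (w) (w))))) (p (p (w) (q (q (u) (w)) (p (w) (u) (f (u) (u)))) (r (u) (k (p (w) (f (u) (u)) (u)) (w)))) (f (q (u) (p (w) (u) (u))) (q (s (w) (u)) (p (w) (u) (u)))) (f (s (p (w) (u) (u)) (q (u) (w))) (k (p (w) (u) (u)) (p (w) (u) (u))))) (r (r (g (q (u) (w)) (w) (u)) (k (p (w) (u) (u)) (p (w) (u) (u)))) (f (f (k (w) (w)) (g (u) (w) (u))) (s (p (w) (u) (u)) (k (w) (w))))))
3. (g (f (f (f (s (w) (u)) (k (w) (w))) (k (w) (p (w) (u) (u)))) (g (k (p (w) (u) (u)) (p (w) (u) (u))) (p (w) (k (w) (w)) (s (w) (u))) (r (k (w) (w)) (k (w) (w))))) (p (p (w) (q (q (u) (w)) (p (w) (u) (f (u) (u)))) (r (u) (k (p (w) (f (u) (u)) (u)) (w)))) (f (q (u) (p (w) (u) (u))) (q (s (w) (u)) (p (w) (u) (u)))) (f (s (p (w) (u) (u)) (q (u) (w))) (k (p (w) (u) (u)) (p (w) (u) (u))))) (r (r (g (q (u) (w)) (w) (u)) (k (p (w) (u) (u)) (p (w) (u) (u)))) (f (f (k (w) (w)) (g (u) (w) (u))) (s (p (w) (u) (u)) (k (w) (w))))))  →  (g (f (f (f (s (w) (u)) (k (w) (w))) (k (w) (p (w) (u) (u)))) (g (k (p (w) (u) (u)) (p (w) (u) (u))) (p (w) (k (w) (w)) (s (w) (u))) (r (k (w) (w)) (k (w) (w))))) (p (p (w) (q (q (u) (w)) (p (w) (u) (u))) (r (u) (k (p (w) (f (u) (u)) (u)) (w)))) (f (q (u) (p (w) (u) (u))) (q (s (w) (u)) (p (w) (u) (u)))) (f (s (p (w) (u) (u)) (q (u) (w))) (k (p (w) (u) (u)) (p (w) (u) (u))))) (r (r (g (q (u) (w)) (w) (u)) (k (p (w) (u) (u)) (p (w) (u) (u)))) (f (f (k (w) (w)) (g (u) (w) (u))) (s (p (w) (u) (u)) (k (w) (w))))))
4. (g (f (f (f (s (w) (u)) (k (w) (w))) (k (w) (p (w) (u) (u)))) (g (k (p (w) (u) (u)) (p (w) (u) (u))) (p (w) (k (w) (w)) (s (w) (u))) (r (k (w) (w)) (k (w) (w))))) (p (p (w) (q (q (u) (w)) (p (w) (u) (u))) (r (u) (k (p (w) (f (u) (u)) (u)) (w)))) (f (q (u) (p (w) (u) (u))) (q (s (w) (u)) (p (w) (u) (u)))) (f (s (p (w) (u) (u)) (q (u) (w))) (k (p (w) (u) (u)) (p (w) (u) (u))))) (r (r (g (q (u) (w)) (w) (u)) (k (p (w) (u) (u)) (p (w) (u) (u)))) (f (f (k (w) (w)) (g (u) (w) (u))) (s (p (w) (u) (u)) (k (w) (w))))))  →  (g (f (f (f (s (w) (u)) (k (w) (w))) (k (w) (p (w) (u) (u)))) (g (k (p (w) (u) (u)) (p (w) (u) (u))) (p (w) (k (w) (w)) (s (w) (u))) (r (k (w) (w)) (k (w) (w))))) (p (p (w) (q (q (u) (w)) (p (w) (u) (u))) (k (p (w) (f (u) (u)) (u)) (w))) (f (q (u) (p (w) (u) (u))) (q (s (w) (u)) (p (w) (u) (u)))) (f (s (p (w) (u) (u)) (q (u) (w))) (k (p (w) (u) (u)) (p (w) (u) (u))))) (r (r (g (q (u) (w)) (w) (u)) (k (p (w) (u) (u)) (p (w) (u) (u)))) (f (f (k (w) (w)) (g (u) (w) (u))) (s (p (w) (u) (u)) (k (w) (w))))))
5. (g (f (f (f (s (w) (u)) (k (w) (w))) (k (w) (p (w) (u) (u)))) (g (k (p (w) (u) (u)) (p (w) (u) (u))) (p (w) (k (w) (w)) (s (w) (u))) (r (k (w) (w)) (k (w) (w))))) (p (p (w) (q (q (u) (w)) (p (w) (u) (u))) (k (p (w) (f (u) (u)) (u)) (w))) (f (q (u) (p (w) (u) (u))) (q (s (w) (u)) (p (w) (u) (u)))) (f (s (p (w) (u) (u)) (q (u) (w))) (k (p (w) (u) (u)) (p (w) (u) (u))))) (r (r (g (q (u) (w)) (w) (u)) (k (p (w) (u) (u)) (p (w) (u) (u)))) (f (f (k (w) (w)) (g (u) (w) (u))) (s (p (w) (u) (u)) (k (w) (w))))))  →  (g (f (f (f (s (w) (u)) (k (w) (w))) (k (w) (p (w) (u) (u)))) (g (k (p (w) (u) (u)) (p (w) (u) (u))) (p (w) (k (w) (w)) (s (w) (u))) (r (k (w) (w)) (k (w) (w))))) (p (p (w) (q (q (u) (w)) (p (w) (u) (u))) (k (p (w) (u) (u)) (w))) (f (q (u) (p (w) (u) (u))) (q (s (w) (u)) (p (w) (u) (u)))) (f (s (p (w) (u) (u)) (q (u) (w))) (k (p (w) (u) (u)) (p (w) (u) (u))))) (r (r (g (q (u) (w)) (w) (u)) (k (p (w) (u) (u)) (p (w) (u) (u)))) (f (f (k (w) (w)) (g (u) (w) (u))) (s (p (w) (u) (u)) (k (w) (w))))))

normal form = (g (f (f (f (s (w) (u)) (k (w) (w))) (k (w) (p (w) (u) (u)))) (g (k (p (w) (u) (u)) (p (w) (u) (u))) (p (w) (k (w) (w)) (s (w) (u))) (r (k (w) (w)) (k (w) (w))))) (p (p (w) (q (q (u) (w)) (p (w) (u) (u))) (k (p (w) (u) (u)) (w))) (f (q (u) (p (w) (u) (u))) (q (s (w) (u)) (p (w) (u) (u)))) (f (s (p (w) (u) (u)) (q (u) (w))) (k (p (w) (u) (u)) (p (w) (u) (u))))) (r (r (g (q (u) (w)) (w) (u)) (k (p (w) (u) (u)) (p (w) (u) (u)))) (f (f (k (w) (w)) (g (u) (w) (u))) (s (p (w) (u) (u)) (k (w) (w))))))


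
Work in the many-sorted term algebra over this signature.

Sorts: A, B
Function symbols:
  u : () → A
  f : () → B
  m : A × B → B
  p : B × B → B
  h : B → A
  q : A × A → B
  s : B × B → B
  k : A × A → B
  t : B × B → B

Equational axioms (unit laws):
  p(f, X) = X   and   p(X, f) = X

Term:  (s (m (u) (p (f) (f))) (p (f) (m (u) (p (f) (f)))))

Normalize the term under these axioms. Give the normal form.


normal form = (s (m (u) (f)) (m (u) (f)))

1. (s (m (u) (p (f) (f))) (p (f) (m (u) (p (f) (f)))))  →  (s (m (u) (f)) (p (f) (m (u) (p (f) (f)))))
2. (s (m (u) (f)) (p (f) (m (u) (p (f) (f)))))  →  (s (m (u) (f)) (m (u) (p (f) (f))))
3. (s (m (u) (f)) (m (u) (p (f) (f))))  →  (s (m (u) (f)) (m (u) (f)))


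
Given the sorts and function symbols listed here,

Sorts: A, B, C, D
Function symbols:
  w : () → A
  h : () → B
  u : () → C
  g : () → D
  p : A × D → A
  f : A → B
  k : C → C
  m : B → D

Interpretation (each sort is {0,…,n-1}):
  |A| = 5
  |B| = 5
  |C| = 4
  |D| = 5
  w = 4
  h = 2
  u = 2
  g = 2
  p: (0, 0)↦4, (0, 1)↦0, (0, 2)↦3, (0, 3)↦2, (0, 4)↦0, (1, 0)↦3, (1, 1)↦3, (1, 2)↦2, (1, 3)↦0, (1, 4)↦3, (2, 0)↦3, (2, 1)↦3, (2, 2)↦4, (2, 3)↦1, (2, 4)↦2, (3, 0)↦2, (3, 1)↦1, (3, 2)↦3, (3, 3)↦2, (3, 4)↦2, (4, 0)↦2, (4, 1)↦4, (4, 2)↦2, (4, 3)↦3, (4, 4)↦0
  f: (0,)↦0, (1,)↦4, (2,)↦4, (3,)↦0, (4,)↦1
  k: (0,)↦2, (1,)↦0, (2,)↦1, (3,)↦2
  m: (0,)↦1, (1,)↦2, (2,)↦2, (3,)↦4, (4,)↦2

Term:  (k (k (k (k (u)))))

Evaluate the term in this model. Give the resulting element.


  u = 2
  (k (u)) = k(2,) = 1
  (k (k (u))) = k(1,) = 0
  (k (k (k (u)))) = k(0,) = 2
  (k (k (k (k (u))))) = k(2,) = 1

value = 1


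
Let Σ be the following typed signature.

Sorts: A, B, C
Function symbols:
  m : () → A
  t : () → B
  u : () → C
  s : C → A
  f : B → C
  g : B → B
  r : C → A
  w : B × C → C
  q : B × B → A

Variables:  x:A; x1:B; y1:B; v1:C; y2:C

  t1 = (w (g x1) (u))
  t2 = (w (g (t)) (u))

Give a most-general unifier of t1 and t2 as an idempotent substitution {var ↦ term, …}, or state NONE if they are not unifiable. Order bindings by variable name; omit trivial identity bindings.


{x1 ↦ (t)}


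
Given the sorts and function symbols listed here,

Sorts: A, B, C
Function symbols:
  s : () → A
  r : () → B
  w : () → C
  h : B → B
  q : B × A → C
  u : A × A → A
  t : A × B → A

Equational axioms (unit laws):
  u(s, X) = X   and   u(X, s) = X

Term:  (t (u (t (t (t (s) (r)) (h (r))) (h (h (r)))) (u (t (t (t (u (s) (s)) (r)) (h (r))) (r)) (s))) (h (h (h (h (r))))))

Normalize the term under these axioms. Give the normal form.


normal form = (t (u (t (t (t (s) (r)) (h (r))) (h (h (r)))) (t (t (t (s) (r)) (h (r))) (r))) (h (h (h (h (r))))))

1. (t (u (t (t (t (s) (r)) (h (r))) (h (h (r)))) (u (t (t (t (u (s) (s)) (r)) (h (r))) (r)) (s))) (h (h (h (h (r))))))  →  (t (u (t (t (t (s) (r)) (h (r))) (h (h (r)))) (t (t (t (u (s) (s)) (r)) (h (r))) (r))) (h (h (h (h (r))))))
2. (t (u (t (t (t (s) (r)) (h (r))) (h (h (r)))) (t (t (t (u (s) (s)) (r)) (h (r))) (r))) (h (h (h (h (r))))))  →  (t (u (t (t (t (s) (r)) (h (r))) (h (h (r)))) (t (t (t (s) (r)) (h (r))) (r))) (h (h (h (h (r))))))


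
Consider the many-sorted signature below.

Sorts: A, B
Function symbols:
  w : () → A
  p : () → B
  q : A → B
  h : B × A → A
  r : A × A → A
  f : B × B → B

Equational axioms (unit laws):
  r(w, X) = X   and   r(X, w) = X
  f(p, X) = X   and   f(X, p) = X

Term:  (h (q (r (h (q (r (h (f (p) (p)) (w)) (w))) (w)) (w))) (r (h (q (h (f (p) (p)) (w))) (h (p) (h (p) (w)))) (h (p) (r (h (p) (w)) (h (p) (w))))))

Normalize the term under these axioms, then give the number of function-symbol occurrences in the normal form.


1. (h (q (r (h (q (r (h (f (p) (p)) (w)) (w))) (w)) (w))) (r (h (q (h (f (p) (p)) (w))) (h (p) (h (p) (w)))) (h (p) (r (h (p) (w)) (h (p) (w))))))  →  (h (q (h (q (r (h (f (p) (p)) (w)) (w))) (w))) (r (h (q (h (f (p) (p)) (w))) (h (p) (h (p) (w)))) (h (p) (r (h (p) (w)) (h (p) (w))))))
2. (h (q (h (q (r (h (f (p) (p)) (w)) (w))) (w))) (r (h (q (h (f (p) (p)) (w))) (h (p) (h (p) (w)))) (h (p) (r (h (p) (w)) (h (p) (w))))))  →  (h (q (h (q (h (f (p) (p)) (w))) (w))) (r (h (q (h (f (p) (p)) (w))) (h (p) (h (p) (w)))) (h (p) (r (h (p) (w)) (h (p) (w))))))
3. (h (q (h (q (h (f (p) (p)) (w))) (w))) (r (h (q (h (f (p) (p)) (w))) (h (p) (h (p) (w)))) (h (p) (r (h (p) (w)) (h (p) (w))))))  →  (h (q (h (q (h (p) (w))) (w))) (r (h (q (h (f (p) (p)) (w))) (h (p) (h (p) (w)))) (h (p) (r (h (p) (w)) (h (p) (w))))))
4. (h (q (h (q (h (p) (w))) (w))) (r (h (q (h (f (p) (p)) (w))) (h (p) (h (p) (w)))) (h (p) (r (h (p) (w)) (h (p) (w))))))  →  (h (q (h (q (h (p) (w))) (w))) (r (h (q (h (p) (w))) (h (p) (h (p) (w)))) (h (p) (r (h (p) (w)) (h (p) (w))))))
normal form: (h (q (h (q (h (p) (w))) (w))) (r (h (q (h (p) (w))) (h (p) (h (p) (w)))) (h (p) (r (h (p) (w)) (h (p) (w))))))

size = 28


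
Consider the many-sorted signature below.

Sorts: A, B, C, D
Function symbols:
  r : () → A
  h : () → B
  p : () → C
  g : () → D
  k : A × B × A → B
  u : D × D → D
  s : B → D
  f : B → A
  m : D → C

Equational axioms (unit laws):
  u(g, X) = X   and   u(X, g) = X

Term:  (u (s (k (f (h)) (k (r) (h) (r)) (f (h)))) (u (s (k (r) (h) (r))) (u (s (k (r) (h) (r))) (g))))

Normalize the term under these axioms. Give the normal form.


1. (u (s (k (f (h)) (k (r) (h) (r)) (f (h)))) (u (s (k (r) (h) (r))) (u (s (k (r) (h) (r))) (g))))  →  (u (s (k (f (h)) (k (r) (h) (r)) (f (h)))) (u (s (k (r) (h) (r))) (s (k (r) (h) (r)))))

normal form = (u (s (k (f (h)) (k (r) (h) (r)) (f (h)))) (u (s (k (r) (h) (r))) (s (k (r) (h) (r)))))


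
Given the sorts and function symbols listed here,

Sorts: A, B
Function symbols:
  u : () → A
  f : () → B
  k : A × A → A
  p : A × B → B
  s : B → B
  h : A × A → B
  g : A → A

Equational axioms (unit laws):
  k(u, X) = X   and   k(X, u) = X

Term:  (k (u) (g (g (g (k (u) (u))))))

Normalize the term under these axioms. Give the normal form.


normal form = (g (g (g (u))))

1. (k (u) (g (g (g (k (u) (u))))))  →  (g (g (g (k (u) (u)))))
2. (g (g (g (k (u) (u)))))  →  (g (g (g (u))))


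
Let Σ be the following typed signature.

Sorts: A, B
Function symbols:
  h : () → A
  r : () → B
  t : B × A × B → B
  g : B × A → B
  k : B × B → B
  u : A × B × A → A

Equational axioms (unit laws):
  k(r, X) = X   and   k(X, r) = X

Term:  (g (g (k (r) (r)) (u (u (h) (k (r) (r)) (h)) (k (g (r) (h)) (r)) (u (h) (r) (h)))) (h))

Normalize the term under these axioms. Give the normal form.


normal form = (g (g (r) (u (u (h) (r) (h)) (g (r) (h)) (u (h) (r) (h)))) (h))

1. (g (g (k (r) (r)) (u (u (h) (k (r) (r)) (h)) (k (g (r) (h)) (r)) (u (h) (r) (h)))) (h))  →  (g (g (r) (u (u (h) (k (r) (r)) (h)) (k (g (r) (h)) (r)) (u (h) (r) (h)))) (h))
2. (g (g (r) (u (u (h) (k (r) (r)) (h)) (k (g (r) (h)) (r)) (u (h) (r) (h)))) (h))  →  (g (g (r) (u (u (h) (r) (h)) (k (g (r) (h)) (r)) (u (h) (r) (h)))) (h))
3. (g (g (r) (u (u (h) (r) (h)) (k (g (r) (h)) (r)) (u (h) (r) (h)))) (h))  →  (g (g (r) (u (u (h) (r) (h)) (g (r) (h)) (u (h) (r) (h)))) (h))


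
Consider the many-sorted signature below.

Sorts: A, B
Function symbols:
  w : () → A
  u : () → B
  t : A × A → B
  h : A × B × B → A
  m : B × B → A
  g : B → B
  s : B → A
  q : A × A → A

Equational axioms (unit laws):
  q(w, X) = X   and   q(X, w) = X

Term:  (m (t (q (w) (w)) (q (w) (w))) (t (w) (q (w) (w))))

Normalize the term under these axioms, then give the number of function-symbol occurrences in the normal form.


1. (m (t (q (w) (w)) (q (w) (w))) (t (w) (q (w) (w))))  →  (m (t (w) (q (w) (w))) (t (w) (q (w) (w))))
2. (m (t (w) (q (w) (w))) (t (w) (q (w) (w))))  →  (m (t (w) (w)) (t (w) (q (w) (w))))
3. (m (t (w) (w)) (t (w) (q (w) (w))))  →  (m (t (w) (w)) (t (w) (w)))
normal form: (m (t (w) (w)) (t (w) (w)))

size = 7


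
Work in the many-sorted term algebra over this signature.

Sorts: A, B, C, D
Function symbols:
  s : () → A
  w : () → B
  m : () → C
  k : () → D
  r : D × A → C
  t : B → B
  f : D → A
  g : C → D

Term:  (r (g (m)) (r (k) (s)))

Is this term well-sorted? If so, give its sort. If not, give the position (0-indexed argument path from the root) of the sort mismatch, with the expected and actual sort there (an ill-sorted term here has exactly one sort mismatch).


ill-sorted at position [1]: expected A, got C

    (m) : C
  (g (m)) : D
    (k) : D
    (s) : A
  (r (k) (s)) : C
(r (g (m)) (r (k) (s))) : ✗ arg 1 at [1] has sort C, expected A


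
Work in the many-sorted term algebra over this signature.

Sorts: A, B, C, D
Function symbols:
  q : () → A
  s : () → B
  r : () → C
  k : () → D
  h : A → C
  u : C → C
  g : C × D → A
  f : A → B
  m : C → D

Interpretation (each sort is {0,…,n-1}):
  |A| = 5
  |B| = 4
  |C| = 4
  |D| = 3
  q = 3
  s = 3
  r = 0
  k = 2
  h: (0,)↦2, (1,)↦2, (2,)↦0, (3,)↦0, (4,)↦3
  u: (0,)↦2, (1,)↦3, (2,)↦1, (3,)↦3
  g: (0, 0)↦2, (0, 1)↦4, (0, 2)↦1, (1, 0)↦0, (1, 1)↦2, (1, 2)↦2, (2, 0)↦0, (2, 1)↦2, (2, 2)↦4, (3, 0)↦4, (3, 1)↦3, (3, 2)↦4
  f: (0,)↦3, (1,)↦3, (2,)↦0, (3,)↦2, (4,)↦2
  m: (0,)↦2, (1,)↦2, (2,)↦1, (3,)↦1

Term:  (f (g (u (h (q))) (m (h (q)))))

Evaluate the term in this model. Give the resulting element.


value = 2

  q = 3
  (h (q)) = h(3,) = 0
  (u (h (q))) = u(0,) = 2
  q = 3
  (h (q)) = h(3,) = 0
  (m (h (q))) = m(0,) = 2
  (g (u (h (q))) (m (h (q)))) = g(2, 2) = 4
  (f (g (u (h (q))) (m (h (q))))) = f(4,) = 2


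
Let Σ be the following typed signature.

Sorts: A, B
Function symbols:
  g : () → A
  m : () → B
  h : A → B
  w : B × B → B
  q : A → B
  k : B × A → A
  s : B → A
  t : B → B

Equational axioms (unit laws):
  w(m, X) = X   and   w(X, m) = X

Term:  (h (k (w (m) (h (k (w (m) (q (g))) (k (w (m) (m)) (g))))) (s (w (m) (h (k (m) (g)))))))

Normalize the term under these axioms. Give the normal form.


normal form = (h (k (h (k (q (g)) (k (m) (g)))) (s (h (k (m) (g))))))

1. (h (k (w (m) (h (k (w (m) (q (g))) (k (w (m) (m)) (g))))) (s (w (m) (h (k (m) (g)))))))  →  (h (k (h (k (w (m) (q (g))) (k (w (m) (m)) (g)))) (s (w (m) (h (k (m) (g)))))))
2. (h (k (h (k (w (m) (q (g))) (k (w (m) (m)) (g)))) (s (w (m) (h (k (m) (g)))))))  →  (h (k (h (k (q (g)) (k (w (m) (m)) (g)))) (s (w (m) (h (k (m) (g)))))))
3. (h (k (h (k (q (g)) (k (w (m) (m)) (g)))) (s (w (m) (h (k (m) (g)))))))  →  (h (k (h (k (q (g)) (k (m) (g)))) (s (w (m) (h (k (m) (g)))))))
4. (h (k (h (k (q (g)) (k (m) (g)))) (s (w (m) (h (k (m) (g)))))))  →  (h (k (h (k (q (g)) (k (m) (g)))) (s (h (k (m) (g))))))


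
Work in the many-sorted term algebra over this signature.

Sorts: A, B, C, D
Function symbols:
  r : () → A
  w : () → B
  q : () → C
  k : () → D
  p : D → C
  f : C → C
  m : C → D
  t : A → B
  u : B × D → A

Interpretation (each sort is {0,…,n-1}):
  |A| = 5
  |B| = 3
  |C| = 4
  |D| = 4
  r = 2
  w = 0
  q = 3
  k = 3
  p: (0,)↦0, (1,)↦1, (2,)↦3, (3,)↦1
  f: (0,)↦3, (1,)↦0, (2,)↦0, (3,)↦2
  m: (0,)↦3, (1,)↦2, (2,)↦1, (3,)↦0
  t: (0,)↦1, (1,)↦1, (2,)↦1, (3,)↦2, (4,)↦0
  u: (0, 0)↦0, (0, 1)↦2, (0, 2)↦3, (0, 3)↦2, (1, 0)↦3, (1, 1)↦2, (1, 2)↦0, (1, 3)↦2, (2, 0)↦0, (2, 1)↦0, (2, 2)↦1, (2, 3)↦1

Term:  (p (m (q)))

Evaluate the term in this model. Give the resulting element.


  q = 3
  (m (q)) = m(3,) = 0
  (p (m (q))) = p(0,) = 0

value = 0


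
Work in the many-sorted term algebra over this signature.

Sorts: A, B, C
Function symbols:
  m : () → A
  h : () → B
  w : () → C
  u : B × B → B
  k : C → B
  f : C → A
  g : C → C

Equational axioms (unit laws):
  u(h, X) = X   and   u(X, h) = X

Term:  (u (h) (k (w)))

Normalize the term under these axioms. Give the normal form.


normal form = (k (w))

1. (u (h) (k (w)))  →  (k (w))


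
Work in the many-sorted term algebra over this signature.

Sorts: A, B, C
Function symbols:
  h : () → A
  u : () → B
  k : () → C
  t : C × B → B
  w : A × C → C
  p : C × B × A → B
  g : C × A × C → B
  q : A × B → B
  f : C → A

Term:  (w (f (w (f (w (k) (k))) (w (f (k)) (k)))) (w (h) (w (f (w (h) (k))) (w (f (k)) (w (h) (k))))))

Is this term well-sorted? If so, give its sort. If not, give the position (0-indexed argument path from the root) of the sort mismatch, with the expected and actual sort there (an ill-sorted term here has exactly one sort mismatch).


          (k) : C
          (k) : C
        (w (k) (k)) : ✗ arg 0 at [0, 0, 0, 0, 0] has sort C, expected A
          (k) : C
        (f (k)) : A
        (k) : C
      (w (f (k)) (k)) : C
    (h) : A
          (h) : A
          (k) : C
        (w (h) (k)) : C
      (f (w (h) (k))) : A
          (k) : C
        (f (k)) : A
          (h) : A
          (k) : C
        (w (h) (k)) : C
      (w (f (k)) (w (h) (k))) : C
    (w (f (w (h) (k))) (w (f (k)) (w (h) (k)))) : C
  (w (h) (w (f (w (h) (k))) (w (f (k)) (w (h) (k))))) : C

ill-sorted at position [0, 0, 0, 0, 0]: expected A, got C
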